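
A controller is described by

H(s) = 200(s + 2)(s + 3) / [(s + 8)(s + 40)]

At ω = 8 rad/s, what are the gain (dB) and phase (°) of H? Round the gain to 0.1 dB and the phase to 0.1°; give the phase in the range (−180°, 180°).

At s = jω = j8:
zero (s+2): 2 + j8 → |·| = √(2²+8²) = √68 ≈ 8.2462, ∠ = arctan(8/2) ≈ 75.96°
zero (s+3): 3 + j8 → |·| = √(3²+8²) = √73 ≈ 8.544, ∠ = arctan(8/3) ≈ 69.44°
pole (s+8): 8 + j8 → |·| = √(8²+8²) = √128 ≈ 11.314, ∠ = arctan(8/8) ≈ 45.00°
pole (s+40): 40 + j8 → |·| = √(40²+8²) = √1664 ≈ 40.792, ∠ = arctan(8/40) ≈ 11.31°
|H| = 200 · 70.456 / 461.52 ≈ 30.532
Gain = 20 log₁₀(30.532) ≈ 29.70 dB
∠H = 145.40° − 56.31° = 89.09°

29.7 dB, 89.1°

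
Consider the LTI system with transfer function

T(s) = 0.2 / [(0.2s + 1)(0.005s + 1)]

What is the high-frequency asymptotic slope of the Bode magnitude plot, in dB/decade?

-40 dB/decade

Each pole contributes −20 dB/decade at high frequency; each zero contributes +20 dB/decade.
Net: 0 zero(s) − 2 pole(s) → -40 dB/decade.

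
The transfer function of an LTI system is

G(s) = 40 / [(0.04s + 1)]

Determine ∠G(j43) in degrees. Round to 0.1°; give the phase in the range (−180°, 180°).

At ω = 43 rad/s:
pole (1 + j43·0.04) = 1 + j1.72 → |·| ≈ 1.9896, ∠ ≈ 59.83°
∠G = (0°) − (59.83°) = -59.83°

-59.8°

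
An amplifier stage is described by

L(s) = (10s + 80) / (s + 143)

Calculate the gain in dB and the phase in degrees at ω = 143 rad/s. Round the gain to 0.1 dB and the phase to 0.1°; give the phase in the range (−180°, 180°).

17.0 dB, 41.8°

Substitute s = j143:
Numerator: 10(j143) + 80 = 80 + j1430
Denominator: (j143) + 143 = 143 + j143
|N| = √(80² + 1430²) ≈ 1432.2, ∠N ≈ 86.80°
|D| = √(143² + 143²) ≈ 202.23, ∠D ≈ 45.00°
|L| = 1432.2 / 202.23 ≈ 7.082
Gain = 20 log₁₀(7.082) ≈ 17.00 dB
∠L = 86.80° − 45.00° = 41.80°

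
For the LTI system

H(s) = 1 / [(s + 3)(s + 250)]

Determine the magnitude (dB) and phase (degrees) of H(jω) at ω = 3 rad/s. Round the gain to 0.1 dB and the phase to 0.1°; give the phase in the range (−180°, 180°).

At s = jω = j3:
pole (s+3): 3 + j3 → |·| = √(3²+3²) = √18 ≈ 4.2426, ∠ = arctan(3/3) ≈ 45.00°
pole (s+250): 250 + j3 → |·| = √(250²+3²) = √62509 ≈ 250.02, ∠ = arctan(3/250) ≈ 0.69°
|H| = 1 / 1060.7 ≈ 0.00094277
Gain = 20 log₁₀(0.00094277) ≈ -60.51 dB
∠H = 0.00° − 45.69° = -45.69°

-60.5 dB, -45.7°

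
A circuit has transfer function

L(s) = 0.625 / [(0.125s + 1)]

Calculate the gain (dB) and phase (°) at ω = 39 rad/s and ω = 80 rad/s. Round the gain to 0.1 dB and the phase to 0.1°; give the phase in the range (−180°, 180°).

At ω = 39 rad/s:
pole (1 + j39·0.125) = 1 + j4.875 → |·| ≈ 4.9765, ∠ ≈ 78.41°
|L| = 0.625 · 1 / (4.9765) ≈ 0.12559
Gain = 20 log₁₀(0.12559) ≈ -18.02 dB
∠L = (0°) − (78.41°) = -78.41°

At ω = 80 rad/s:
pole (1 + j80·0.125) = 1 + j10 → |·| ≈ 10.05, ∠ ≈ 84.29°
|L| = 0.625 · 1 / (10.05) ≈ 0.062189
Gain = 20 log₁₀(0.062189) ≈ -24.13 dB
∠L = (0°) − (84.29°) = -84.29°

ω = 39: -18.0 dB, -78.4°; ω = 80: -24.1 dB, -84.3°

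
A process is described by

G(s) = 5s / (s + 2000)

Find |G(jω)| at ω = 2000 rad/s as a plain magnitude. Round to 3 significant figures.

3.54

At s = jω = j2000:
zero at origin: s = j2000 → |·| = 2000, ∠ = 90.00°
pole (s+2000): 2000 + j2000 → |·| = √(2000²+2000²) = √8000000 ≈ 2828.4, ∠ = arctan(2000/2000) ≈ 45.00°
|G| = 5 · 2000 / 2828.4 ≈ 3.5356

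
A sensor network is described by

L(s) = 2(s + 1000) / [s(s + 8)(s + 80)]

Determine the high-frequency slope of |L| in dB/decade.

Each pole contributes −20 dB/decade at high frequency; each zero contributes +20 dB/decade.
Net: 1 zero(s) − 3 pole(s) → -40 dB/decade.

-40 dB/decade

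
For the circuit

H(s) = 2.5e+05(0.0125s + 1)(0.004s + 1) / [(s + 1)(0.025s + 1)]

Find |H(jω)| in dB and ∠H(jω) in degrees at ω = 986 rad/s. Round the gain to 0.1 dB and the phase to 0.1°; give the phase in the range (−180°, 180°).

54.3 dB, -16.5°

At ω = 986 rad/s:
zero (1 + j986·0.0125) = 1 + j12.325 → |·| ≈ 12.366, ∠ ≈ 85.36°
zero (1 + j986·0.004) = 1 + j3.944 → |·| ≈ 4.0688, ∠ ≈ 75.77°
pole (1 + j986·1) = 1 + j986 → |·| ≈ 986, ∠ ≈ 89.94°
pole (1 + j986·0.025) = 1 + j24.65 → |·| ≈ 24.67, ∠ ≈ 87.68°
|H| = 2.5e+05 · 12.366 · 4.0688 / (986 · 24.67) ≈ 517.12
Gain = 20 log₁₀(517.12) ≈ 54.27 dB
∠H = (85.36° + 75.77°) − (89.94° + 87.68°) = -16.49°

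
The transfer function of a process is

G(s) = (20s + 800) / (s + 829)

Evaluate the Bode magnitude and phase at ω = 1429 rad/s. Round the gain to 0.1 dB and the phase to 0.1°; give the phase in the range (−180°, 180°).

Substitute s = j1429:
Numerator: 20(j1429) + 800 = 800 + j28580
Denominator: (j1429) + 829 = 829 + j1429
|N| = √(800² + 28580²) ≈ 28591, ∠N ≈ 88.40°
|D| = √(829² + 1429²) ≈ 1652.1, ∠D ≈ 59.88°
|G| = 28591 / 1652.1 ≈ 17.306
Gain = 20 log₁₀(17.306) ≈ 24.76 dB
∠G = 88.40° − 59.88° = 28.52°

24.8 dB, 28.5°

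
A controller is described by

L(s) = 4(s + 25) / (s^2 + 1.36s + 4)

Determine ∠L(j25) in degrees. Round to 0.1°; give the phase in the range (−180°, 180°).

-131.9°

At s = jω = j25:
zero (s+25): 25 + j25 → |·| = √(25²+25²) = √1250 ≈ 35.355, ∠ = arctan(25/25) ≈ 45.00°
quadratic: (j25)² + 1.36·j25 + 4 = -621 + j34 → |·| ≈ 621.93, ∠ ≈ 176.87°
∠L = 45.00° − 176.87° = -131.87°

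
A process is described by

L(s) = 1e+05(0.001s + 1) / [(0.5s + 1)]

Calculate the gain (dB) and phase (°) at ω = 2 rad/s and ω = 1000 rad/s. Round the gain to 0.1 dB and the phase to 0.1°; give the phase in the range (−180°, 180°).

ω = 2: 97.0 dB, -44.9°; ω = 1000: 49.0 dB, -44.9°

At ω = 2 rad/s:
zero (1 + j2·0.001) = 1 + j0.002 → |·| ≈ 1, ∠ ≈ 0.11°
pole (1 + j2·0.5) = 1 + j1 → |·| ≈ 1.4142, ∠ ≈ 45.00°
|L| = 1e+05 · 1 / (1.4142) ≈ 70711
Gain = 20 log₁₀(70711) ≈ 96.99 dB
∠L = (0.11°) − (45.00°) = -44.89°

At ω = 1000 rad/s:
zero (1 + j1000·0.001) = 1 + j1 → |·| ≈ 1.4142, ∠ ≈ 45.00°
pole (1 + j1000·0.5) = 1 + j500 → |·| ≈ 500, ∠ ≈ 89.89°
|L| = 1e+05 · 1.4142 / (500) ≈ 282.84
Gain = 20 log₁₀(282.84) ≈ 49.03 dB
∠L = (45.00°) − (89.89°) = -44.89°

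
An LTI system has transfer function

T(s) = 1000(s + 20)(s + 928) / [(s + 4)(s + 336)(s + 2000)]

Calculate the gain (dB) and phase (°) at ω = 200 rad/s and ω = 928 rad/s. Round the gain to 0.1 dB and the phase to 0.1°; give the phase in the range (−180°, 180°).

ω = 200: 1.7 dB, -28.9°; ω = 928: -4.4 dB, -51.0°

At s = jω = j200:
zero (s+20): 20 + j200 → |·| = √(20²+200²) = √40400 ≈ 201, ∠ = arctan(200/20) ≈ 84.29°
zero (s+928): 928 + j200 → |·| = √(928²+200²) = √901184 ≈ 949.31, ∠ = arctan(200/928) ≈ 12.16°
pole (s+4): 4 + j200 → |·| = √(4²+200²) = √40016 ≈ 200.04, ∠ = arctan(200/4) ≈ 88.85°
pole (s+336): 336 + j200 → |·| = √(336²+200²) = √152896 ≈ 391.02, ∠ = arctan(200/336) ≈ 30.76°
pole (s+2000): 2000 + j200 → |·| = √(2000²+200²) = √4040000 ≈ 2010, ∠ = arctan(200/2000) ≈ 5.71°
|T| = 1000 · 1.9081e+05 / 1.5722e+08 ≈ 1.2136
Gain = 20 log₁₀(1.2136) ≈ 1.68 dB
∠T = 96.45° − 125.32° = -28.87°

At s = jω = j928:
zero (s+20): 20 + j928 → |·| = √(20²+928²) = √861584 ≈ 928.22, ∠ = arctan(928/20) ≈ 88.77°
zero (s+928): 928 + j928 → |·| = √(928²+928²) = √1722368 ≈ 1312.4, ∠ = arctan(928/928) ≈ 45.00°
pole (s+4): 4 + j928 → |·| = √(4²+928²) = √861200 ≈ 928.01, ∠ = arctan(928/4) ≈ 89.75°
pole (s+336): 336 + j928 → |·| = √(336²+928²) = √974080 ≈ 986.95, ∠ = arctan(928/336) ≈ 70.10°
pole (s+2000): 2000 + j928 → |·| = √(2000²+928²) = √4861184 ≈ 2204.8, ∠ = arctan(928/2000) ≈ 24.89°
|T| = 1000 · 1.2182e+06 / 2.0194e+09 ≈ 0.60325
Gain = 20 log₁₀(0.60325) ≈ -4.39 dB
∠T = 133.77° − 184.74° = -50.97°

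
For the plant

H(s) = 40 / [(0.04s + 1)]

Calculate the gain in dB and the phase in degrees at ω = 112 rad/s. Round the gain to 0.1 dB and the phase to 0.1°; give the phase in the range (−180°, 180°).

18.8 dB, -77.4°

At ω = 112 rad/s:
pole (1 + j112·0.04) = 1 + j4.48 → |·| ≈ 4.5903, ∠ ≈ 77.42°
|H| = 40 · 1 / (4.5903) ≈ 8.714
Gain = 20 log₁₀(8.714) ≈ 18.80 dB
∠H = (0°) − (77.42°) = -77.42°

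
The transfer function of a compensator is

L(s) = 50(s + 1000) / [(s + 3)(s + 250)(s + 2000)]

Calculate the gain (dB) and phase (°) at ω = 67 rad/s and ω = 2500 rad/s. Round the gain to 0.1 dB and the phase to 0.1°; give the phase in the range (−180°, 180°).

ω = 67: -56.8 dB, -100.5°; ω = 2500: -103.5 dB, -157.4°

At s = jω = j67:
zero (s+1000): 1000 + j67 → |·| = √(1000²+67²) = √1004489 ≈ 1002.2, ∠ = arctan(67/1000) ≈ 3.83°
pole (s+3): 3 + j67 → |·| = √(3²+67²) = √4498 ≈ 67.067, ∠ = arctan(67/3) ≈ 87.44°
pole (s+250): 250 + j67 → |·| = √(250²+67²) = √66989 ≈ 258.82, ∠ = arctan(67/250) ≈ 15.00°
pole (s+2000): 2000 + j67 → |·| = √(2000²+67²) = √4004489 ≈ 2001.1, ∠ = arctan(67/2000) ≈ 1.92°
|L| = 50 · 1002.2 / 3.4736e+07 ≈ 0.0014426
Gain = 20 log₁₀(0.0014426) ≈ -56.82 dB
∠L = 3.83° − 104.36° = -100.53°

At s = jω = j2500:
zero (s+1000): 1000 + j2500 → |·| = √(1000²+2500²) = √7250000 ≈ 2692.6, ∠ = arctan(2500/1000) ≈ 68.20°
pole (s+3): 3 + j2500 → |·| = √(3²+2500²) = √6250009 ≈ 2500, ∠ = arctan(2500/3) ≈ 89.93°
pole (s+250): 250 + j2500 → |·| = √(250²+2500²) = √6312500 ≈ 2512.5, ∠ = arctan(2500/250) ≈ 84.29°
pole (s+2000): 2000 + j2500 → |·| = √(2000²+2500²) = √10250000 ≈ 3201.6, ∠ = arctan(2500/2000) ≈ 51.34°
|L| = 50 · 2692.6 / 2.011e+10 ≈ 6.6947e-06
Gain = 20 log₁₀(6.6947e-06) ≈ -103.49 dB
∠L = 68.20° − 225.56° = -157.36°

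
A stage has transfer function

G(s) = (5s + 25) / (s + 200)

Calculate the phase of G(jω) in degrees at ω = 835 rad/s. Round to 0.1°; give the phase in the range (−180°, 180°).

13.1°

Substitute s = j835:
Numerator: 5(j835) + 25 = 25 + j4175
Denominator: (j835) + 200 = 200 + j835
|N| = √(25² + 4175²) ≈ 4175.1, ∠N ≈ 89.66°
|D| = √(200² + 835²) ≈ 858.62, ∠D ≈ 76.53°
∠G = 89.66° − 76.53° = 13.13°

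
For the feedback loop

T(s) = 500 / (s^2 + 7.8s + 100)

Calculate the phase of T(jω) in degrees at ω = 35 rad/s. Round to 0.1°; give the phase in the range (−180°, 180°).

-166.4°

At s = jω = j35:
quadratic: (j35)² + 7.8·j35 + 100 = -1125 + j273 → |·| ≈ 1157.7, ∠ ≈ 166.36°
∠T = 0.00° − 166.36° = -166.36°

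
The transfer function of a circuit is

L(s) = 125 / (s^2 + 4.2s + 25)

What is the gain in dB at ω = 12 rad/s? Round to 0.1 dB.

At s = jω = j12:
quadratic: (j12)² + 4.2·j12 + 25 = -119 + j50.4 → |·| ≈ 129.23, ∠ ≈ 157.05°
|L| = 125 / 129.23 ≈ 0.96727
Gain = 20 log₁₀(0.96727) ≈ -0.29 dB

-0.3 dB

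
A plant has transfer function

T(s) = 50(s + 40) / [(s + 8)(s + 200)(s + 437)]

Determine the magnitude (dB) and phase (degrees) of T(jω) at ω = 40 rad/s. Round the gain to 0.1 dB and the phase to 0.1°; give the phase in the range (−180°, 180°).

-62.2 dB, -50.2°

At s = jω = j40:
zero (s+40): 40 + j40 → |·| = √(40²+40²) = √3200 ≈ 56.569, ∠ = arctan(40/40) ≈ 45.00°
pole (s+8): 8 + j40 → |·| = √(8²+40²) = √1664 ≈ 40.792, ∠ = arctan(40/8) ≈ 78.69°
pole (s+200): 200 + j40 → |·| = √(200²+40²) = √41600 ≈ 203.96, ∠ = arctan(40/200) ≈ 11.31°
pole (s+437): 437 + j40 → |·| = √(437²+40²) = √192569 ≈ 438.83, ∠ = arctan(40/437) ≈ 5.23°
|T| = 50 · 56.569 / 3.651e+06 ≈ 0.00077471
Gain = 20 log₁₀(0.00077471) ≈ -62.22 dB
∠T = 45.00° − 95.23° = -50.23°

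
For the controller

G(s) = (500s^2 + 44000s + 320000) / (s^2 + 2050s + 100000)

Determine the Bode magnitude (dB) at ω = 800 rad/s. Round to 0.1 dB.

Substitute s = j800:
Numerator: 500(j800)^2 + 44000(j800) + 320000 = -319680000 + j35200000
Denominator: (j800)^2 + 2050(j800) + 100000 = -540000 + j1640000
|N| = √(319680000² + 35200000²) ≈ 3.2161e+08, ∠N ≈ 173.72°
|D| = √(540000² + 1640000²) ≈ 1.7266e+06, ∠D ≈ 108.23°
|G| = 3.2161e+08 / 1.7266e+06 ≈ 186.27
Gain = 20 log₁₀(186.27) ≈ 45.40 dB

45.4 dB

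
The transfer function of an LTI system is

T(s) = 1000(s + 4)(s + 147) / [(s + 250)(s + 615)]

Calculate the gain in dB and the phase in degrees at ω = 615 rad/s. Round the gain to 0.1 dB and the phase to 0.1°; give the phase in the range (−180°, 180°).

56.6 dB, 53.3°

At s = jω = j615:
zero (s+4): 4 + j615 → |·| = √(4²+615²) = √378241 ≈ 615.01, ∠ = arctan(615/4) ≈ 89.63°
zero (s+147): 147 + j615 → |·| = √(147²+615²) = √399834 ≈ 632.32, ∠ = arctan(615/147) ≈ 76.56°
pole (s+250): 250 + j615 → |·| = √(250²+615²) = √440725 ≈ 663.87, ∠ = arctan(615/250) ≈ 67.88°
pole (s+615): 615 + j615 → |·| = √(615²+615²) = √756450 ≈ 869.74, ∠ = arctan(615/615) ≈ 45.00°
|T| = 1000 · 3.8888e+05 / 5.7739e+05 ≈ 673.51
Gain = 20 log₁₀(673.51) ≈ 56.57 dB
∠T = 166.19° − 112.88° = 53.31°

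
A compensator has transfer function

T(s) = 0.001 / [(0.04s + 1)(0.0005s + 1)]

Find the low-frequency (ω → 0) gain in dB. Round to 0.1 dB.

T(0) = 0.001 · 1 / 1 = 0.001
20 log₁₀(0.001) ≈ -60.00 dB

-60.0 dB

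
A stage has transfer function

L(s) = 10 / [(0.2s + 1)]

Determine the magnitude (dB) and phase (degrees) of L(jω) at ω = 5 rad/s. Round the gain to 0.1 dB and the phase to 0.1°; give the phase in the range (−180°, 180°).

At ω = 5 rad/s:
pole (1 + j5·0.2) = 1 + j1 → |·| ≈ 1.4142, ∠ ≈ 45.00°
|L| = 10 · 1 / (1.4142) ≈ 7.0711
Gain = 20 log₁₀(7.0711) ≈ 16.99 dB
∠L = (0°) − (45.00°) = -45.00°

17.0 dB, -45.0°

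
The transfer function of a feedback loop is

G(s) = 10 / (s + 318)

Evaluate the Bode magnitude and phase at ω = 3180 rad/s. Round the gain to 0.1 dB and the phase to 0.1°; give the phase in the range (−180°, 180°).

At s = jω = j3180:
pole (s+318): 318 + j3180 → |·| = √(318²+3180²) = √10213524 ≈ 3195.9, ∠ = arctan(3180/318) ≈ 84.29°
|G| = 10 / 3195.9 ≈ 0.003129
Gain = 20 log₁₀(0.003129) ≈ -50.09 dB
∠G = 0.00° − 84.29° = -84.29°

-50.1 dB, -84.3°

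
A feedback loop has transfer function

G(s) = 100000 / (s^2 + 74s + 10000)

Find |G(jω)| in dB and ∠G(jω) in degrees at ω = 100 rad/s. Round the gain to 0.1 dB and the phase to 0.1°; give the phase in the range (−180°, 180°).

At s = jω = j100:
quadratic: (j100)² + 74·j100 + 10000 = 0 + j7400 → |·| ≈ 7400, ∠ ≈ 90.00°
|G| = 100000 / 7400 ≈ 13.514
Gain = 20 log₁₀(13.514) ≈ 22.62 dB
∠G = 0.00° − 90.00° = -90.00°

22.6 dB, -90.0°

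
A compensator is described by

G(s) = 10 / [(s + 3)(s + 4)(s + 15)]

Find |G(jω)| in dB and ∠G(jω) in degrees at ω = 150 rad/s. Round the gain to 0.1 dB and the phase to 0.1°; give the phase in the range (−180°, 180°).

-110.6 dB, 98.4°

At s = jω = j150:
pole (s+3): 3 + j150 → |·| = √(3²+150²) = √22509 ≈ 150.03, ∠ = arctan(150/3) ≈ 88.85°
pole (s+4): 4 + j150 → |·| = √(4²+150²) = √22516 ≈ 150.05, ∠ = arctan(150/4) ≈ 88.47°
pole (s+15): 15 + j150 → |·| = √(15²+150²) = √22725 ≈ 150.75, ∠ = arctan(150/15) ≈ 84.29°
|G| = 10 / 3.3937e+06 ≈ 2.9466e-06
Gain = 20 log₁₀(2.9466e-06) ≈ -110.61 dB
∠G = 0.00° − 261.61° = -261.61° ≡ 98.39° (principal value)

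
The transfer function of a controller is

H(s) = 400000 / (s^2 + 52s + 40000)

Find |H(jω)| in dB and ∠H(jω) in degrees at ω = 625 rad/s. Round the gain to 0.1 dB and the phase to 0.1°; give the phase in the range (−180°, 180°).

1.1 dB, -174.7°

At s = jω = j625:
quadratic: (j625)² + 52·j625 + 40000 = -350625 + j32500 → |·| ≈ 3.5213e+05, ∠ ≈ 174.70°
|H| = 400000 / 3.5213e+05 ≈ 1.1359
Gain = 20 log₁₀(1.1359) ≈ 1.11 dB
∠H = 0.00° − 174.70° = -174.70°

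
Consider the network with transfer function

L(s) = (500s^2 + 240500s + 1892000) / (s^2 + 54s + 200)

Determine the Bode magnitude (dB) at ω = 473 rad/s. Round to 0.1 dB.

56.9 dB

Substitute s = j473:
Numerator: 500(j473)^2 + 240500(j473) + 1892000 = -109972500 + j113756500
Denominator: (j473)^2 + 54(j473) + 200 = -223529 + j25542
|N| = √(109972500² + 113756500²) ≈ 1.5822e+08, ∠N ≈ 134.03°
|D| = √(223529² + 25542²) ≈ 2.2498e+05, ∠D ≈ 173.48°
|L| = 1.5822e+08 / 2.2498e+05 ≈ 703.26
Gain = 20 log₁₀(703.26) ≈ 56.94 dB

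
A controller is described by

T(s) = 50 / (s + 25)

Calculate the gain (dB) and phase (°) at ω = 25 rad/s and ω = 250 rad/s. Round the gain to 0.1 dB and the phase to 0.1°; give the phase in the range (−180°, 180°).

ω = 25: 3.0 dB, -45.0°; ω = 250: -14.0 dB, -84.3°

Substitute s = j25:
Numerator: 50 = 50 + j0
Denominator: (j25) + 25 = 25 + j25
|N| = √(50² + 0²) ≈ 50, ∠N ≈ 0.00°
|D| = √(25² + 25²) ≈ 35.355, ∠D ≈ 45.00°
|T| = 50 / 35.355 ≈ 1.4142
Gain = 20 log₁₀(1.4142) ≈ 3.01 dB
∠T = 0.00° − 45.00° = -45.00°

Substitute s = j250:
Numerator: 50 = 50 + j0
Denominator: (j250) + 25 = 25 + j250
|N| = √(50² + 0²) ≈ 50, ∠N ≈ 0.00°
|D| = √(25² + 250²) ≈ 251.25, ∠D ≈ 84.29°
|T| = 50 / 251.25 ≈ 0.199
Gain = 20 log₁₀(0.199) ≈ -14.02 dB
∠T = 0.00° − 84.29° = -84.29°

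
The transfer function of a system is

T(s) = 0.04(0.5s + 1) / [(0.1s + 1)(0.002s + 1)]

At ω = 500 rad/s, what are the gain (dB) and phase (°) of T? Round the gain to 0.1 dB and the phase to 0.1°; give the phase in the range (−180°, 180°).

At ω = 500 rad/s:
zero (1 + j500·0.5) = 1 + j250 → |·| ≈ 250, ∠ ≈ 89.77°
pole (1 + j500·0.1) = 1 + j50 → |·| ≈ 50.01, ∠ ≈ 88.85°
pole (1 + j500·0.002) = 1 + j1 → |·| ≈ 1.4142, ∠ ≈ 45.00°
|T| = 0.04 · 250 / (50.01 · 1.4142) ≈ 0.14139
Gain = 20 log₁₀(0.14139) ≈ -16.99 dB
∠T = (89.77°) − (88.85° + 45.00°) = -44.08°

-17.0 dB, -44.1°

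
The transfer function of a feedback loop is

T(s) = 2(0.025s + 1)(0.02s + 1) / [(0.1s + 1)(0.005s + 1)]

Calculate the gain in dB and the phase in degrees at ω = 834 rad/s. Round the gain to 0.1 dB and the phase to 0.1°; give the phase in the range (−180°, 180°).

At ω = 834 rad/s:
zero (1 + j834·0.025) = 1 + j20.85 → |·| ≈ 20.874, ∠ ≈ 87.25°
zero (1 + j834·0.02) = 1 + j16.68 → |·| ≈ 16.71, ∠ ≈ 86.57°
pole (1 + j834·0.1) = 1 + j83.4 → |·| ≈ 83.406, ∠ ≈ 89.31°
pole (1 + j834·0.005) = 1 + j4.17 → |·| ≈ 4.2882, ∠ ≈ 76.51°
|T| = 2 · 20.874 · 16.71 / (83.406 · 4.2882) ≈ 1.9505
Gain = 20 log₁₀(1.9505) ≈ 5.80 dB
∠T = (87.25° + 86.57°) − (89.31° + 76.51°) = 8.00°

5.8 dB, 8.0°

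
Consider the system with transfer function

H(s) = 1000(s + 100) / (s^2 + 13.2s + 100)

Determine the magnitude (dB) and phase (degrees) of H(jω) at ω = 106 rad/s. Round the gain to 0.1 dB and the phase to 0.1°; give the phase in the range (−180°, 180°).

At s = jω = j106:
zero (s+100): 100 + j106 → |·| = √(100²+106²) = √21236 ≈ 145.73, ∠ = arctan(106/100) ≈ 46.67°
quadratic: (j106)² + 13.2·j106 + 100 = -11136 + j1399.2 → |·| ≈ 11224, ∠ ≈ 172.84°
|H| = 1000 · 145.73 / 11224 ≈ 12.984
Gain = 20 log₁₀(12.984) ≈ 22.27 dB
∠H = 46.67° − 172.84° = -126.17°

22.3 dB, -126.2°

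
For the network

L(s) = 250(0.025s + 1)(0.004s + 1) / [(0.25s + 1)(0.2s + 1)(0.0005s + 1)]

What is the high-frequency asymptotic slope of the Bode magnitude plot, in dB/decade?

Each pole contributes −20 dB/decade at high frequency; each zero contributes +20 dB/decade.
Net: 2 zero(s) − 3 pole(s) → -20 dB/decade.

-20 dB/decade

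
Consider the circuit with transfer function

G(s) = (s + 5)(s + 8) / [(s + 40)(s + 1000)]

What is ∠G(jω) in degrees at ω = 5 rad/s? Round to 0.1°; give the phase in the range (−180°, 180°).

At s = jω = j5:
zero (s+5): 5 + j5 → |·| = √(5²+5²) = √50 ≈ 7.0711, ∠ = arctan(5/5) ≈ 45.00°
zero (s+8): 8 + j5 → |·| = √(8²+5²) = √89 ≈ 9.434, ∠ = arctan(5/8) ≈ 32.01°
pole (s+40): 40 + j5 → |·| = √(40²+5²) = √1625 ≈ 40.311, ∠ = arctan(5/40) ≈ 7.13°
pole (s+1000): 1000 + j5 → |·| = √(1000²+5²) = √1000025 ≈ 1000, ∠ = arctan(5/1000) ≈ 0.29°
∠G = 77.01° − 7.42° = 69.59°

69.6°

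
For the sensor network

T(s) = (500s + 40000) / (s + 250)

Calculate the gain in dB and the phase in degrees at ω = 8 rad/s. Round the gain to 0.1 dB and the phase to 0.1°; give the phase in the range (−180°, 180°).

44.1 dB, 3.9°

Substitute s = j8:
Numerator: 500(j8) + 40000 = 40000 + j4000
Denominator: (j8) + 250 = 250 + j8
|N| = √(40000² + 4000²) ≈ 40200, ∠N ≈ 5.71°
|D| = √(250² + 8²) ≈ 250.13, ∠D ≈ 1.83°
|T| = 40200 / 250.13 ≈ 160.72
Gain = 20 log₁₀(160.72) ≈ 44.12 dB
∠T = 5.71° − 1.83° = 3.88°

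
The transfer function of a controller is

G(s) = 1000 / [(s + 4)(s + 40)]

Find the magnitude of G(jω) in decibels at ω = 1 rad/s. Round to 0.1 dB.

At s = jω = j1:
pole (s+4): 4 + j1 → |·| = √(4²+1²) = √17 ≈ 4.1231, ∠ = arctan(1/4) ≈ 14.04°
pole (s+40): 40 + j1 → |·| = √(40²+1²) = √1601 ≈ 40.012, ∠ = arctan(1/40) ≈ 1.43°
|G| = 1000 / 164.97 ≈ 6.0617
Gain = 20 log₁₀(6.0617) ≈ 15.65 dB

15.7 dB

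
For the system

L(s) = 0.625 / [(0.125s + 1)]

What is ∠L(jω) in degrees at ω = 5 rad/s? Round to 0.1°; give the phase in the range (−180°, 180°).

At ω = 5 rad/s:
pole (1 + j5·0.125) = 1 + j0.625 → |·| ≈ 1.1792, ∠ ≈ 32.01°
∠L = (0°) − (32.01°) = -32.01°

-32.0°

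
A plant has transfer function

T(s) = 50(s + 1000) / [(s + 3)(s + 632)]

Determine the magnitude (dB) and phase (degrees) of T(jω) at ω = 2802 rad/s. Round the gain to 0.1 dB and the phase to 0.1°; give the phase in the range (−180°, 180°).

-34.7 dB, -96.9°

At s = jω = j2802:
zero (s+1000): 1000 + j2802 → |·| = √(1000²+2802²) = √8851204 ≈ 2975.1, ∠ = arctan(2802/1000) ≈ 70.36°
pole (s+3): 3 + j2802 → |·| = √(3²+2802²) = √7851213 ≈ 2802, ∠ = arctan(2802/3) ≈ 89.94°
pole (s+632): 632 + j2802 → |·| = √(632²+2802²) = √8250628 ≈ 2872.4, ∠ = arctan(2802/632) ≈ 77.29°
|T| = 50 · 2975.1 / 8.0485e+06 ≈ 0.018482
Gain = 20 log₁₀(0.018482) ≈ -34.67 dB
∠T = 70.36° − 167.23° = -96.87°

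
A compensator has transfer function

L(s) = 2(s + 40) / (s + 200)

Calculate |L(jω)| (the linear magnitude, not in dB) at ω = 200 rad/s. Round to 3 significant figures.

1.44

At s = jω = j200:
zero (s+40): 40 + j200 → |·| = √(40²+200²) = √41600 ≈ 203.96, ∠ = arctan(200/40) ≈ 78.69°
pole (s+200): 200 + j200 → |·| = √(200²+200²) = √80000 ≈ 282.84, ∠ = arctan(200/200) ≈ 45.00°
|L| = 2 · 203.96 / 282.84 ≈ 1.4422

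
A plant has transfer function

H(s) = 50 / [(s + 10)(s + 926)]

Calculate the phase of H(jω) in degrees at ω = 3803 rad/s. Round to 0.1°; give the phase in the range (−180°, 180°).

-166.2°

At s = jω = j3803:
pole (s+10): 10 + j3803 → |·| = √(10²+3803²) = √14462909 ≈ 3803, ∠ = arctan(3803/10) ≈ 89.85°
pole (s+926): 926 + j3803 → |·| = √(926²+3803²) = √15320285 ≈ 3914.1, ∠ = arctan(3803/926) ≈ 76.32°
∠H = 0.00° − 166.17° = -166.17°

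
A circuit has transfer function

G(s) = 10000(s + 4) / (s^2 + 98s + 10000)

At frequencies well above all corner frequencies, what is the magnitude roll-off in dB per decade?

Each pole contributes −20 dB/decade at high frequency; each zero contributes +20 dB/decade.
Net: 1 zero(s) − 2 pole(s) → -20 dB/decade.

-20 dB/decade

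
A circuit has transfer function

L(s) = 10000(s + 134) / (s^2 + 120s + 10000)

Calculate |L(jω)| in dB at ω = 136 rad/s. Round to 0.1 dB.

40.3 dB

At s = jω = j136:
zero (s+134): 134 + j136 → |·| = √(134²+136²) = √36452 ≈ 190.92, ∠ = arctan(136/134) ≈ 45.42°
quadratic: (j136)² + 120·j136 + 10000 = -8496 + j16320 → |·| ≈ 18399, ∠ ≈ 117.50°
|L| = 10000 · 190.92 / 18399 ≈ 103.77
Gain = 20 log₁₀(103.77) ≈ 40.32 dB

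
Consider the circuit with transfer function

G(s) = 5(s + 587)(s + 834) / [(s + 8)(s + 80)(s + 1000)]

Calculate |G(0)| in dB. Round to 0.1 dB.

11.7 dB

G(0) = 5·587·834 / (8·80·1000) ≈ 3.8247
20 log₁₀(3.8247) ≈ 11.65 dB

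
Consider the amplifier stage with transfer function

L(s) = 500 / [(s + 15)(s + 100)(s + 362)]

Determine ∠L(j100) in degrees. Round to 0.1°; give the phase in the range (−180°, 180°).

At s = jω = j100:
pole (s+15): 15 + j100 → |·| = √(15²+100²) = √10225 ≈ 101.12, ∠ = arctan(100/15) ≈ 81.47°
pole (s+100): 100 + j100 → |·| = √(100²+100²) = √20000 ≈ 141.42, ∠ = arctan(100/100) ≈ 45.00°
pole (s+362): 362 + j100 → |·| = √(362²+100²) = √141044 ≈ 375.56, ∠ = arctan(100/362) ≈ 15.44°
∠L = 0.00° − 141.91° = -141.91°

-141.9°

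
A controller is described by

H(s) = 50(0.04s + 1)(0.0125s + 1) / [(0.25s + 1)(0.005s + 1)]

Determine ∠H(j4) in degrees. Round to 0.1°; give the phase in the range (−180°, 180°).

At ω = 4 rad/s:
zero (1 + j4·0.04) = 1 + j0.16 → |·| ≈ 1.0127, ∠ ≈ 9.09°
zero (1 + j4·0.0125) = 1 + j0.05 → |·| ≈ 1.0012, ∠ ≈ 2.86°
pole (1 + j4·0.25) = 1 + j1 → |·| ≈ 1.4142, ∠ ≈ 45.00°
pole (1 + j4·0.005) = 1 + j0.02 → |·| ≈ 1.0002, ∠ ≈ 1.15°
∠H = (9.09° + 2.86°) − (45.00° + 1.15°) = -34.20°

-34.2°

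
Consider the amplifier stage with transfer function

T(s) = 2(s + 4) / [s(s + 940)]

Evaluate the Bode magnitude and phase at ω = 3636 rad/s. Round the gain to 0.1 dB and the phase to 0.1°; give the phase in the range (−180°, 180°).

At s = jω = j3636:
zero (s+4): 4 + j3636 → |·| = √(4²+3636²) = √13220512 ≈ 3636, ∠ = arctan(3636/4) ≈ 89.94°
pole (s+940): 940 + j3636 → |·| = √(940²+3636²) = √14104096 ≈ 3755.5, ∠ = arctan(3636/940) ≈ 75.50°
pole at origin: |s| = 3636, ∠ = 90.00° (in denominator)
|T| = 2 · 3636 / 1.3655e+07 ≈ 0.00053255
Gain = 20 log₁₀(0.00053255) ≈ -65.47 dB
∠T = 89.94° − 165.50° = -75.56°

-65.5 dB, -75.6°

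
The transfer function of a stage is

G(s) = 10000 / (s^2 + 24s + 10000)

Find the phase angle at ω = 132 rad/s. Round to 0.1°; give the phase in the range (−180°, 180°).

-156.9°

At s = jω = j132:
quadratic: (j132)² + 24·j132 + 10000 = -7424 + j3168 → |·| ≈ 8071.7, ∠ ≈ 156.89°
∠G = 0.00° − 156.89° = -156.89°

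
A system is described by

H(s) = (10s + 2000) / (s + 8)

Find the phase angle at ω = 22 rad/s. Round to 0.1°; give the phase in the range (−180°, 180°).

-63.7°

Substitute s = j22:
Numerator: 10(j22) + 2000 = 2000 + j220
Denominator: (j22) + 8 = 8 + j22
|N| = √(2000² + 220²) ≈ 2012.1, ∠N ≈ 6.28°
|D| = √(8² + 22²) ≈ 23.409, ∠D ≈ 70.02°
∠H = 6.28° − 70.02° = -63.74°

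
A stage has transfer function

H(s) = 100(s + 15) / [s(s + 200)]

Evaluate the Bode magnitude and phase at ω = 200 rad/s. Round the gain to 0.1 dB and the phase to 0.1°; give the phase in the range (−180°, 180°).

-9.0 dB, -49.3°

At s = jω = j200:
zero (s+15): 15 + j200 → |·| = √(15²+200²) = √40225 ≈ 200.56, ∠ = arctan(200/15) ≈ 85.71°
pole (s+200): 200 + j200 → |·| = √(200²+200²) = √80000 ≈ 282.84, ∠ = arctan(200/200) ≈ 45.00°
pole at origin: |s| = 200, ∠ = 90.00° (in denominator)
|H| = 100 · 200.56 / 56568 ≈ 0.35455
Gain = 20 log₁₀(0.35455) ≈ -9.01 dB
∠H = 85.71° − 135.00° = -49.29°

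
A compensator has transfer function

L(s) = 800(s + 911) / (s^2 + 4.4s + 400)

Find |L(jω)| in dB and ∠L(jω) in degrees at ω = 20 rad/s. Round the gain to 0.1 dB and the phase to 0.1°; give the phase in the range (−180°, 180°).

At s = jω = j20:
zero (s+911): 911 + j20 → |·| = √(911²+20²) = √830321 ≈ 911.22, ∠ = arctan(20/911) ≈ 1.26°
quadratic: (j20)² + 4.4·j20 + 400 = 0 + j88 → |·| ≈ 88, ∠ ≈ 90.00°
|L| = 800 · 911.22 / 88 ≈ 8283.8
Gain = 20 log₁₀(8283.8) ≈ 78.36 dB
∠L = 1.26° − 90.00° = -88.74°

78.4 dB, -88.7°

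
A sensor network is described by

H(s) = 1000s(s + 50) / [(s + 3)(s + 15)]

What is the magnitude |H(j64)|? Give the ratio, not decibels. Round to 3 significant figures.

1.23e+03

At s = jω = j64:
zero (s+50): 50 + j64 → |·| = √(50²+64²) = √6596 ≈ 81.216, ∠ = arctan(64/50) ≈ 52.00°
zero at origin: s = j64 → |·| = 64, ∠ = 90.00°
pole (s+3): 3 + j64 → |·| = √(3²+64²) = √4105 ≈ 64.07, ∠ = arctan(64/3) ≈ 87.32°
pole (s+15): 15 + j64 → |·| = √(15²+64²) = √4321 ≈ 65.734, ∠ = arctan(64/15) ≈ 76.81°
|H| = 1000 · 5197.8 / 4211.6 ≈ 1234.2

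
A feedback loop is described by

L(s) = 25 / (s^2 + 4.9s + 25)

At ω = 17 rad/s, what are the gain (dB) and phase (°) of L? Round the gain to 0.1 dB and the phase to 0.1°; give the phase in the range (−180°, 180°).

-20.9 dB, -162.5°

At s = jω = j17:
quadratic: (j17)² + 4.9·j17 + 25 = -264 + j83.3 → |·| ≈ 276.83, ∠ ≈ 162.49°
|L| = 25 / 276.83 ≈ 0.090308
Gain = 20 log₁₀(0.090308) ≈ -20.89 dB
∠L = 0.00° − 162.49° = -162.49°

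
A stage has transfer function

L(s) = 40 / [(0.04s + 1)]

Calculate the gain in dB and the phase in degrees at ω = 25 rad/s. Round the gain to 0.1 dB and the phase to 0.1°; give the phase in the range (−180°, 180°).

At ω = 25 rad/s:
pole (1 + j25·0.04) = 1 + j1 → |·| ≈ 1.4142, ∠ ≈ 45.00°
|L| = 40 · 1 / (1.4142) ≈ 28.285
Gain = 20 log₁₀(28.285) ≈ 29.03 dB
∠L = (0°) − (45.00°) = -45.00°

29.0 dB, -45.0°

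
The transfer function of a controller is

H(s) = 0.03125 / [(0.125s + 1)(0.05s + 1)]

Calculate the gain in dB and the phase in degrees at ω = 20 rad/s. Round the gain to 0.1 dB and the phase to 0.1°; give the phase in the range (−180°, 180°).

-41.7 dB, -113.2°

At ω = 20 rad/s:
pole (1 + j20·0.125) = 1 + j2.5 → |·| ≈ 2.6926, ∠ ≈ 68.20°
pole (1 + j20·0.05) = 1 + j1 → |·| ≈ 1.4142, ∠ ≈ 45.00°
|H| = 0.03125 · 1 / (2.6926 · 1.4142) ≈ 0.0082067
Gain = 20 log₁₀(0.0082067) ≈ -41.72 dB
∠H = (0°) − (68.20° + 45.00°) = -113.20°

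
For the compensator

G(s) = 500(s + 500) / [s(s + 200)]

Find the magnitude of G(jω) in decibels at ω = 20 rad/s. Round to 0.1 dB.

35.9 dB

At s = jω = j20:
zero (s+500): 500 + j20 → |·| = √(500²+20²) = √250400 ≈ 500.4, ∠ = arctan(20/500) ≈ 2.29°
pole (s+200): 200 + j20 → |·| = √(200²+20²) = √40400 ≈ 201, ∠ = arctan(20/200) ≈ 5.71°
pole at origin: |s| = 20, ∠ = 90.00° (in denominator)
|G| = 500 · 500.4 / 4020 ≈ 62.239
Gain = 20 log₁₀(62.239) ≈ 35.88 dB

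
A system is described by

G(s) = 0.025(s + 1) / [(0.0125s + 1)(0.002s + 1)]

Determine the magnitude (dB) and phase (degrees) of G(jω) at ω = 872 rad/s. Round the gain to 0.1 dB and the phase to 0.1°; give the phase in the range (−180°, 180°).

At ω = 872 rad/s:
zero (1 + j872·1) = 1 + j872 → |·| ≈ 872, ∠ ≈ 89.93°
pole (1 + j872·0.0125) = 1 + j10.9 → |·| ≈ 10.946, ∠ ≈ 84.76°
pole (1 + j872·0.002) = 1 + j1.744 → |·| ≈ 2.0104, ∠ ≈ 60.17°
|G| = 0.025 · 872 / (10.946 · 2.0104) ≈ 0.99065
Gain = 20 log₁₀(0.99065) ≈ -0.08 dB
∠G = (89.93°) − (84.76° + 60.17°) = -55.00°

-0.1 dB, -55.0°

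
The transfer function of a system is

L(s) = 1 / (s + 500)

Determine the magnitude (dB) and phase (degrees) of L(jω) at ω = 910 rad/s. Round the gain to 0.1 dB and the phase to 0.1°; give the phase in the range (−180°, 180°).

-60.3 dB, -61.2°

Substitute s = j910:
Numerator: 1 = 1 + j0
Denominator: (j910) + 500 = 500 + j910
|N| = √(1² + 0²) ≈ 1, ∠N ≈ 0.00°
|D| = √(500² + 910²) ≈ 1038.3, ∠D ≈ 61.21°
|L| = 1 / 1038.3 ≈ 0.00096311
Gain = 20 log₁₀(0.00096311) ≈ -60.33 dB
∠L = 0.00° − 61.21° = -61.21°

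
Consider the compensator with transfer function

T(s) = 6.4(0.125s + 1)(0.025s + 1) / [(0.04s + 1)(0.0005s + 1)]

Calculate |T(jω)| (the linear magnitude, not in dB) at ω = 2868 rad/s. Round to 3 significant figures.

820

At ω = 2868 rad/s:
zero (1 + j2868·0.125) = 1 + j358.5 → |·| ≈ 358.5, ∠ ≈ 89.84°
zero (1 + j2868·0.025) = 1 + j71.7 → |·| ≈ 71.707, ∠ ≈ 89.20°
pole (1 + j2868·0.04) = 1 + j114.72 → |·| ≈ 114.72, ∠ ≈ 89.50°
pole (1 + j2868·0.0005) = 1 + j1.434 → |·| ≈ 1.7482, ∠ ≈ 55.11°
|T| = 6.4 · 358.5 · 71.707 / (114.72 · 1.7482) ≈ 820.35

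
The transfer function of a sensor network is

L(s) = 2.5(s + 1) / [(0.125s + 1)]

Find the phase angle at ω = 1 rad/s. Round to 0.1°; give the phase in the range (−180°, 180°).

At ω = 1 rad/s:
zero (1 + j1·1) = 1 + j1 → |·| ≈ 1.4142, ∠ ≈ 45.00°
pole (1 + j1·0.125) = 1 + j0.125 → |·| ≈ 1.0078, ∠ ≈ 7.13°
∠L = (45.00°) − (7.13°) = 37.87°

37.9°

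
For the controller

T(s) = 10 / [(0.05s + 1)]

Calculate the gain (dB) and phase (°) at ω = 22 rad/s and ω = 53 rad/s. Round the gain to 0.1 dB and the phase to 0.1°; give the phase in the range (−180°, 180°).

ω = 22: 16.6 dB, -47.7°; ω = 53: 11.0 dB, -69.3°

At ω = 22 rad/s:
pole (1 + j22·0.05) = 1 + j1.1 → |·| ≈ 1.4866, ∠ ≈ 47.73°
|T| = 10 · 1 / (1.4866) ≈ 6.7268
Gain = 20 log₁₀(6.7268) ≈ 16.56 dB
∠T = (0°) − (47.73°) = -47.73°

At ω = 53 rad/s:
pole (1 + j53·0.05) = 1 + j2.65 → |·| ≈ 2.8324, ∠ ≈ 69.33°
|T| = 10 · 1 / (2.8324) ≈ 3.5306
Gain = 20 log₁₀(3.5306) ≈ 10.96 dB
∠T = (0°) − (69.33°) = -69.33°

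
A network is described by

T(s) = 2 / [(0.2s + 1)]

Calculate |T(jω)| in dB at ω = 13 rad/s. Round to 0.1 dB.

-2.9 dB

At ω = 13 rad/s:
pole (1 + j13·0.2) = 1 + j2.6 → |·| ≈ 2.7857, ∠ ≈ 68.96°
|T| = 2 · 1 / (2.7857) ≈ 0.71795
Gain = 20 log₁₀(0.71795) ≈ -2.88 dB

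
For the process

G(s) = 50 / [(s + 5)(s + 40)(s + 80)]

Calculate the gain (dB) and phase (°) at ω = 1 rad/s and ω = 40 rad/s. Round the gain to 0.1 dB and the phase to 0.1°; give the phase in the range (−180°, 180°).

At s = jω = j1:
pole (s+5): 5 + j1 → |·| = √(5²+1²) = √26 ≈ 5.099, ∠ = arctan(1/5) ≈ 11.31°
pole (s+40): 40 + j1 → |·| = √(40²+1²) = √1601 ≈ 40.012, ∠ = arctan(1/40) ≈ 1.43°
pole (s+80): 80 + j1 → |·| = √(80²+1²) = √6401 ≈ 80.006, ∠ = arctan(1/80) ≈ 0.72°
|G| = 50 / 16323 ≈ 0.0030632
Gain = 20 log₁₀(0.0030632) ≈ -50.28 dB
∠G = 0.00° − 13.46° = -13.46°

At s = jω = j40:
pole (s+5): 5 + j40 → |·| = √(5²+40²) = √1625 ≈ 40.311, ∠ = arctan(40/5) ≈ 82.87°
pole (s+40): 40 + j40 → |·| = √(40²+40²) = √3200 ≈ 56.569, ∠ = arctan(40/40) ≈ 45.00°
pole (s+80): 80 + j40 → |·| = √(80²+40²) = √8000 ≈ 89.443, ∠ = arctan(40/80) ≈ 26.57°
|G| = 50 / 2.0396e+05 ≈ 0.00024515
Gain = 20 log₁₀(0.00024515) ≈ -72.21 dB
∠G = 0.00° − 154.44° = -154.44°

ω = 1: -50.3 dB, -13.5°; ω = 40: -72.2 dB, -154.4°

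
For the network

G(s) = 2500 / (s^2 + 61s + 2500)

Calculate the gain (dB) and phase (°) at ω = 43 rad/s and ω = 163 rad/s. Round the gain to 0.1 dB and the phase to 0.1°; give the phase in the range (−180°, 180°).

ω = 43: -0.7 dB, -76.1°; ω = 163: -20.4 dB, -157.6°

At s = jω = j43:
quadratic: (j43)² + 61·j43 + 2500 = 651 + j2623 → |·| ≈ 2702.6, ∠ ≈ 76.06°
|G| = 2500 / 2702.6 ≈ 0.92504
Gain = 20 log₁₀(0.92504) ≈ -0.68 dB
∠G = 0.00° − 76.06° = -76.06°

At s = jω = j163:
quadratic: (j163)² + 61·j163 + 2500 = -24069 + j9943 → |·| ≈ 26042, ∠ ≈ 157.55°
|G| = 2500 / 26042 ≈ 0.095999
Gain = 20 log₁₀(0.095999) ≈ -20.35 dB
∠G = 0.00° − 157.55° = -157.55°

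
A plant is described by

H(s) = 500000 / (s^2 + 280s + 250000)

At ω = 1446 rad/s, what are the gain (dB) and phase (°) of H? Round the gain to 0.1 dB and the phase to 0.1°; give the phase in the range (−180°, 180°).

At s = jω = j1446:
quadratic: (j1446)² + 280·j1446 + 250000 = -1840916 + j404880 → |·| ≈ 1.8849e+06, ∠ ≈ 167.60°
|H| = 500000 / 1.8849e+06 ≈ 0.26527
Gain = 20 log₁₀(0.26527) ≈ -11.53 dB
∠H = 0.00° − 167.60° = -167.60°

-11.5 dB, -167.6°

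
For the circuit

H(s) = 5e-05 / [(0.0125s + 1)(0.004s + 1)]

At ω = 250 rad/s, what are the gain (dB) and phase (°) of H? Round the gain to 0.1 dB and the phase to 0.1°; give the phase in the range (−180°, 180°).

-99.4 dB, -117.3°

At ω = 250 rad/s:
pole (1 + j250·0.0125) = 1 + j3.125 → |·| ≈ 3.2811, ∠ ≈ 72.26°
pole (1 + j250·0.004) = 1 + j1 → |·| ≈ 1.4142, ∠ ≈ 45.00°
|H| = 5e-05 · 1 / (3.2811 · 1.4142) ≈ 1.0776e-05
Gain = 20 log₁₀(1.0776e-05) ≈ -99.35 dB
∠H = (0°) − (72.26° + 45.00°) = -117.26°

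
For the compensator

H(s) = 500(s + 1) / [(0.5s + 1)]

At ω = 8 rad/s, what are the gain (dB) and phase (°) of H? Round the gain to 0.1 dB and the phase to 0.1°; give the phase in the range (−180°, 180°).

At ω = 8 rad/s:
zero (1 + j8·1) = 1 + j8 → |·| ≈ 8.0623, ∠ ≈ 82.87°
pole (1 + j8·0.5) = 1 + j4 → |·| ≈ 4.1231, ∠ ≈ 75.96°
|H| = 500 · 8.0623 / (4.1231) ≈ 977.7
Gain = 20 log₁₀(977.7) ≈ 59.80 dB
∠H = (82.87°) − (75.96°) = 6.91°

59.8 dB, 6.9°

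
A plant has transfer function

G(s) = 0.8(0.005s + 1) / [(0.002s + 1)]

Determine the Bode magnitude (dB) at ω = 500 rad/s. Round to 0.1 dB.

3.7 dB

At ω = 500 rad/s:
zero (1 + j500·0.005) = 1 + j2.5 → |·| ≈ 2.6926, ∠ ≈ 68.20°
pole (1 + j500·0.002) = 1 + j1 → |·| ≈ 1.4142, ∠ ≈ 45.00°
|G| = 0.8 · 2.6926 / (1.4142) ≈ 1.5232
Gain = 20 log₁₀(1.5232) ≈ 3.66 dB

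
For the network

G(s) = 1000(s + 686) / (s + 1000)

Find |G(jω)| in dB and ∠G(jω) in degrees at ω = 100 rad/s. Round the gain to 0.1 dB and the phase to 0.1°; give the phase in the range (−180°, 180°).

56.8 dB, 2.6°

At s = jω = j100:
zero (s+686): 686 + j100 → |·| = √(686²+100²) = √480596 ≈ 693.25, ∠ = arctan(100/686) ≈ 8.29°
pole (s+1000): 1000 + j100 → |·| = √(1000²+100²) = √1010000 ≈ 1005, ∠ = arctan(100/1000) ≈ 5.71°
|G| = 1000 · 693.25 / 1005 ≈ 689.8
Gain = 20 log₁₀(689.8) ≈ 56.77 dB
∠G = 8.29° − 5.71° = 2.58°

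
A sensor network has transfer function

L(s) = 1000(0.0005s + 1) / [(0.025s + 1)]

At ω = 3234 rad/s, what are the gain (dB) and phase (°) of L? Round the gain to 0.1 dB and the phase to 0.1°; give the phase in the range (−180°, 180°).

27.4 dB, -31.0°

At ω = 3234 rad/s:
zero (1 + j3234·0.0005) = 1 + j1.617 → |·| ≈ 1.9012, ∠ ≈ 58.27°
pole (1 + j3234·0.025) = 1 + j80.85 → |·| ≈ 80.856, ∠ ≈ 89.29°
|L| = 1000 · 1.9012 / (80.856) ≈ 23.513
Gain = 20 log₁₀(23.513) ≈ 27.43 dB
∠L = (58.27°) − (89.29°) = -31.02°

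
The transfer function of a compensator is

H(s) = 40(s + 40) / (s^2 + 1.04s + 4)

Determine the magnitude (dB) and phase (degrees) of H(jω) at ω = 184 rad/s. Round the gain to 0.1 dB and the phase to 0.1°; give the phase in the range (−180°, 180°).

At s = jω = j184:
zero (s+40): 40 + j184 → |·| = √(40²+184²) = √35456 ≈ 188.3, ∠ = arctan(184/40) ≈ 77.74°
quadratic: (j184)² + 1.04·j184 + 4 = -33852 + j191.36 → |·| ≈ 33853, ∠ ≈ 179.68°
|H| = 40 · 188.3 / 33853 ≈ 0.22249
Gain = 20 log₁₀(0.22249) ≈ -13.05 dB
∠H = 77.74° − 179.68° = -101.94°

-13.1 dB, -101.9°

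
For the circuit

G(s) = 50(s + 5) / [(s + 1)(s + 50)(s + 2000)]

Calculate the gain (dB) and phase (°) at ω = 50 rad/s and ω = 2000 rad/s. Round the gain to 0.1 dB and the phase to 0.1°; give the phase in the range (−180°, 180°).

At s = jω = j50:
zero (s+5): 5 + j50 → |·| = √(5²+50²) = √2525 ≈ 50.249, ∠ = arctan(50/5) ≈ 84.29°
pole (s+1): 1 + j50 → |·| = √(1²+50²) = √2501 ≈ 50.01, ∠ = arctan(50/1) ≈ 88.85°
pole (s+50): 50 + j50 → |·| = √(50²+50²) = √5000 ≈ 70.711, ∠ = arctan(50/50) ≈ 45.00°
pole (s+2000): 2000 + j50 → |·| = √(2000²+50²) = √4002500 ≈ 2000.6, ∠ = arctan(50/2000) ≈ 1.43°
|G| = 50 · 50.249 / 7.0746e+06 ≈ 0.00035514
Gain = 20 log₁₀(0.00035514) ≈ -68.99 dB
∠G = 84.29° − 135.28° = -50.99°

At s = jω = j2000:
zero (s+5): 5 + j2000 → |·| = √(5²+2000²) = √4000025 ≈ 2000, ∠ = arctan(2000/5) ≈ 89.86°
pole (s+1): 1 + j2000 → |·| = √(1²+2000²) = √4000001 ≈ 2000, ∠ = arctan(2000/1) ≈ 89.97°
pole (s+50): 50 + j2000 → |·| = √(50²+2000²) = √4002500 ≈ 2000.6, ∠ = arctan(2000/50) ≈ 88.57°
pole (s+2000): 2000 + j2000 → |·| = √(2000²+2000²) = √8000000 ≈ 2828.4, ∠ = arctan(2000/2000) ≈ 45.00°
|G| = 50 · 2000 / 1.1317e+10 ≈ 8.8363e-06
Gain = 20 log₁₀(8.8363e-06) ≈ -101.07 dB
∠G = 89.86° − 223.54° = -133.68°

ω = 50: -69.0 dB, -51.0°; ω = 2000: -101.1 dB, -133.7°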